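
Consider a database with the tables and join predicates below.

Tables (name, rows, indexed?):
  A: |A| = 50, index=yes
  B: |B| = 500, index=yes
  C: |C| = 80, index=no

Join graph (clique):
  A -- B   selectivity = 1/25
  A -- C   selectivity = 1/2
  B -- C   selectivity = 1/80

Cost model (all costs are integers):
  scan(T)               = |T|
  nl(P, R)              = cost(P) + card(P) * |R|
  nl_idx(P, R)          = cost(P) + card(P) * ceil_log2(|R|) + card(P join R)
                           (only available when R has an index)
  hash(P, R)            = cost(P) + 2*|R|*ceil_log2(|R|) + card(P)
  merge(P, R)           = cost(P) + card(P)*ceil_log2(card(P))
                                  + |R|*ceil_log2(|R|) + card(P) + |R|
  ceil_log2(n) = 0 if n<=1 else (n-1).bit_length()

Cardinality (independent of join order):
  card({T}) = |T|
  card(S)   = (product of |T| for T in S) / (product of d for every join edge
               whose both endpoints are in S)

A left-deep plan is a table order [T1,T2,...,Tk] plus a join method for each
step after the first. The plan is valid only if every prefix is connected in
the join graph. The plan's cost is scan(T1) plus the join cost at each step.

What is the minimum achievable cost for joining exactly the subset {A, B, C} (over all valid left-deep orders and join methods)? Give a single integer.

Selinger DP over subsets of {A,B,C}:
  {A}: scan cost=50, card=50
  {B}: scan cost=500, card=500
  {C}: scan cost=80, card=80
  {AB}: card=1000; try (B,nl_idx)→1500, (A,hash)→1600, (A,nl_idx)→4500, (B,merge)→5400, (A,merge)→5850, (B,hash)→9100 …(+2); best=1500 via (B,nl_idx)
  {AC}: card=2000; try (A,hash)→760, (C,merge)→1040, (A,merge)→1070, (C,hash)→1220, (A,nl_idx)→2560, (C,nl)→4050 …(+1); best=760 via (A,hash)
  {BC}: card=500; try (B,nl_idx)→1300, (C,hash)→2120, (B,merge)→5720, (C,merge)→6140, (B,hash)→9160, (B,nl)→40080 …(+1); best=1300 via (B,nl_idx)
  {ABC}: card=500; try (A,hash)→2400, (C,hash)→3620, (A,nl_idx)→4800, (A,merge)→6650, (B,hash)→11760, (C,merge)→13140 …(+5); best=2400 via (A,hash)

2400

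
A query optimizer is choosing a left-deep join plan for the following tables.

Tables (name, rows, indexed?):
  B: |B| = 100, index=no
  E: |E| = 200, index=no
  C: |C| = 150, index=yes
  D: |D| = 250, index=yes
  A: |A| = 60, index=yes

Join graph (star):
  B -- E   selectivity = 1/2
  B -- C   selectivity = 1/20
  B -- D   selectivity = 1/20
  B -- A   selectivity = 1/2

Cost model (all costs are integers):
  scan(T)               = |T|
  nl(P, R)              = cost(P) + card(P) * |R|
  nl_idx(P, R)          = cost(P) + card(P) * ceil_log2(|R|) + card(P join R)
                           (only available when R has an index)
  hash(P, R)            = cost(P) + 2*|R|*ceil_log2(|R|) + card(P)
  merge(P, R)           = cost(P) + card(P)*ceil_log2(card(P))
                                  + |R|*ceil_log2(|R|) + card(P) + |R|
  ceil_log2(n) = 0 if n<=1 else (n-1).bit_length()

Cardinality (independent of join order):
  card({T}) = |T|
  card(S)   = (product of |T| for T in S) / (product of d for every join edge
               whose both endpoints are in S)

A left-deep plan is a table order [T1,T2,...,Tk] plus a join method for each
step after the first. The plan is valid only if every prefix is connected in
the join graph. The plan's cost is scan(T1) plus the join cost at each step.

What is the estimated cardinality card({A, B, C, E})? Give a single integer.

Tables in S: A(60), B(100), C(150), E(200)
Edges inside S: B-E(d=2), B-C(d=20), B-A(d=2)
numerator = 60 * 100 * 150 * 200 = 180000000
denominator = 2 * 20 * 2 = 80
card(S) = 180000000 / 80 = 2250000

2250000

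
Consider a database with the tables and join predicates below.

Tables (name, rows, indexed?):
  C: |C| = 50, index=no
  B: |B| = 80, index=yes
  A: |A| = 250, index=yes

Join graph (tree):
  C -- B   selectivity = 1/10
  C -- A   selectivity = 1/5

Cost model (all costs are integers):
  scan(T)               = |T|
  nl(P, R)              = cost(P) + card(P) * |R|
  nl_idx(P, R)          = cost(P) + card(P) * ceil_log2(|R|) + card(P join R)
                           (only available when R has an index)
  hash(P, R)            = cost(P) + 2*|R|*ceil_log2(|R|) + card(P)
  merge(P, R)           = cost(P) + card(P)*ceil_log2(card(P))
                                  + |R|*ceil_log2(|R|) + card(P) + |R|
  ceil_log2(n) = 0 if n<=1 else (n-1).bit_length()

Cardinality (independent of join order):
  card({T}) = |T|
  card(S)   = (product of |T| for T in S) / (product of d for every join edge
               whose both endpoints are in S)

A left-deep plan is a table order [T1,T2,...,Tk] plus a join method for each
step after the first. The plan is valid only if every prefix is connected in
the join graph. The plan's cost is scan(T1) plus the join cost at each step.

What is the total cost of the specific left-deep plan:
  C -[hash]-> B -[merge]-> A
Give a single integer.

7470

step 1: scan C: cost=50, card=50
step 2: join B via hash
    card(P join B) = 50*80/(10) = 400
    cost = 50 + 2*80*7 + 50 = 1220
step 3: join A via merge
    card(P join A) = 400*250/(5) = 20000
    cost = 1220 + 400*9 + 250*8 + 400 + 250 = 7470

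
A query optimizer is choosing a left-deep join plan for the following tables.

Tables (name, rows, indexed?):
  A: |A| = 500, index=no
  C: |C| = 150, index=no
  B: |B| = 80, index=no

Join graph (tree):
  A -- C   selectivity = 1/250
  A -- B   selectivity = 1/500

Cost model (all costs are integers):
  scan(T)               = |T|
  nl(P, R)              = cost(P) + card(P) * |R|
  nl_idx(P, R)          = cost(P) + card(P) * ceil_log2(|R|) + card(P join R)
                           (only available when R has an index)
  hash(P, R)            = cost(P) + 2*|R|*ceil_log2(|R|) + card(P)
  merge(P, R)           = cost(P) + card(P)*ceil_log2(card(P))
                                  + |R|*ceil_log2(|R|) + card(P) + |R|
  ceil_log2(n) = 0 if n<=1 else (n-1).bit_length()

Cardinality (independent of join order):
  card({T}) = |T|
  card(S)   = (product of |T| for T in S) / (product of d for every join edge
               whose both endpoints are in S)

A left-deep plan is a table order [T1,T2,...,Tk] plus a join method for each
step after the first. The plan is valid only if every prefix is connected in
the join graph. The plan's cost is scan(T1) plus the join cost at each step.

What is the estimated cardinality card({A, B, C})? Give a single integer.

48

Tables in S: A(500), B(80), C(150)
Edges inside S: A-C(d=250), A-B(d=500)
numerator = 500 * 80 * 150 = 6000000
denominator = 250 * 500 = 125000
card(S) = 6000000 / 125000 = 48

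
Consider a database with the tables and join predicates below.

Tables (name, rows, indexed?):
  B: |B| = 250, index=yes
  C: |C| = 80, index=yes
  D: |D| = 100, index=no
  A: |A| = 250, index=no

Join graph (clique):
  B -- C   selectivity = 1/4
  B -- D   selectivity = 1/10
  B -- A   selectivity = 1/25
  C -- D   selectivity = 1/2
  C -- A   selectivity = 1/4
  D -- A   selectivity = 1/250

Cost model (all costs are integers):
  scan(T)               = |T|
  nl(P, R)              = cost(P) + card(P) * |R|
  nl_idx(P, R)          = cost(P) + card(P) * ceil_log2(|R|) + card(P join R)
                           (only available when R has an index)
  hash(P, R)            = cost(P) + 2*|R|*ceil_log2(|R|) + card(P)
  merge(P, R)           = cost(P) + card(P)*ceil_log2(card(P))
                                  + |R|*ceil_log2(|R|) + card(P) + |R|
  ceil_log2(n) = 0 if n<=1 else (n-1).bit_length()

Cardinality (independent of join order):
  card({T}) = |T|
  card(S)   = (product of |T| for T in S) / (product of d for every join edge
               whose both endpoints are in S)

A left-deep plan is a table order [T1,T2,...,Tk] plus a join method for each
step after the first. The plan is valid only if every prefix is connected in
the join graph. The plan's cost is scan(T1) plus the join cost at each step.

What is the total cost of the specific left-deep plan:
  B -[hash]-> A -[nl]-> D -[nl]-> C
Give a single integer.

step 1: scan B: cost=250, card=250
step 2: join A via hash
    card(P join A) = 250*250/(25) = 2500
    cost = 250 + 2*250*8 + 250 = 4500
step 3: join D via nl
    card(P join D) = 2500*100/(10*250) = 100
    cost = 4500 + 2500*100 = 254500
step 4: join C via nl
    card(P join C) = 100*80/(4*2*4) = 250
    cost = 254500 + 100*80 = 262500

262500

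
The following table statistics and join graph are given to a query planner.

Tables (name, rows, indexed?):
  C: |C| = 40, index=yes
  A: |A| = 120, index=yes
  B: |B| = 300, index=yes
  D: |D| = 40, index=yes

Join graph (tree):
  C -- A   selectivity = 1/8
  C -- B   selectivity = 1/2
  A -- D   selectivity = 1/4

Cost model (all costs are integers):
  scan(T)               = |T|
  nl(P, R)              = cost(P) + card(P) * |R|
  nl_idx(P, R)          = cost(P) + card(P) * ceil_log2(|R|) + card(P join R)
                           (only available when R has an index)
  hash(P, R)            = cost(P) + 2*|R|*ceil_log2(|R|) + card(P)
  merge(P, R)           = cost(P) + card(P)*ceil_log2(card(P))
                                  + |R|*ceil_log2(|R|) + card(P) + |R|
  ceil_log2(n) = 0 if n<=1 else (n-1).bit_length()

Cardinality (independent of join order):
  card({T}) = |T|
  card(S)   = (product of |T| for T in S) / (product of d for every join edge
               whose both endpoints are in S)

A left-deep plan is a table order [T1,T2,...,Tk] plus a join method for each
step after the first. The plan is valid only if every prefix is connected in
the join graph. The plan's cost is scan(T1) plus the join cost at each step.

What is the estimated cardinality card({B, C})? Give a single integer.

6000

Tables in S: B(300), C(40)
Edges inside S: C-B(d=2)
numerator = 300 * 40 = 12000
denominator = 2 = 2
card(S) = 12000 / 2 = 6000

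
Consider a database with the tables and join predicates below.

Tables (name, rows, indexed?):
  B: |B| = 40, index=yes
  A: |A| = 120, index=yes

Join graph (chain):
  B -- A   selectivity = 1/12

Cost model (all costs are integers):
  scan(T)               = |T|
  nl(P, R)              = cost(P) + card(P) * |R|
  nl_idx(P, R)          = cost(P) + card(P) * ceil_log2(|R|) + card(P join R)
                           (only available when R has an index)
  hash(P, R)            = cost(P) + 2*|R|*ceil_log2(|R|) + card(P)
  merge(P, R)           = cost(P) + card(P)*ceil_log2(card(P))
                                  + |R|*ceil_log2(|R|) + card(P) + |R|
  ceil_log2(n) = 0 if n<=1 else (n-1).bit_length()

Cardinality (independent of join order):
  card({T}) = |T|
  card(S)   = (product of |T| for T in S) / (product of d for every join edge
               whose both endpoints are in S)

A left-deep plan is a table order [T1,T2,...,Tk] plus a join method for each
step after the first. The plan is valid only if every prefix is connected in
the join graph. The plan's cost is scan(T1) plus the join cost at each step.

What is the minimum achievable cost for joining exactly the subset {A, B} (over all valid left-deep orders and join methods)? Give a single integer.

Selinger DP over subsets of {A,B}:
  {B}: scan cost=40, card=40
  {A}: scan cost=120, card=120
  {AB}: card=400; try (B,hash)→720, (A,nl_idx)→720, (B,nl_idx)→1240, (A,merge)→1280, (B,merge)→1360, (A,hash)→1760 …(+2); best=720 via (B,hash)

720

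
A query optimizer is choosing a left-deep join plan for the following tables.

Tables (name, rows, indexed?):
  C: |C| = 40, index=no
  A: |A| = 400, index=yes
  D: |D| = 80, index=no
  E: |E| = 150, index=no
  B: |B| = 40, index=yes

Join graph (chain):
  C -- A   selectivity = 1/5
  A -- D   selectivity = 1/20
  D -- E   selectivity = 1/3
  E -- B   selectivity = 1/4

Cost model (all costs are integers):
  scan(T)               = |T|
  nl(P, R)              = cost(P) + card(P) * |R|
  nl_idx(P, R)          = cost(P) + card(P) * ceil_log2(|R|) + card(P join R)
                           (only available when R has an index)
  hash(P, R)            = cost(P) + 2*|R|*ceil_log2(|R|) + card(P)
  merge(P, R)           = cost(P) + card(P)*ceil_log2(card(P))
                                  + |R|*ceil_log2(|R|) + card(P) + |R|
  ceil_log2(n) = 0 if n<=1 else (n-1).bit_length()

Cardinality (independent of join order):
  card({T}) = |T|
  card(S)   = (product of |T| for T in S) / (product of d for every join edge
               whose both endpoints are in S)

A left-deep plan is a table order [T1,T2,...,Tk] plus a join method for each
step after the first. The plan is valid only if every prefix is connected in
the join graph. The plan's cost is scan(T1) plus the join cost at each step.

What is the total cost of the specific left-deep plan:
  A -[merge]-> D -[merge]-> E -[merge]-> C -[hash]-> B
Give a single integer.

2106350

step 1: scan A: cost=400, card=400
step 2: join D via merge
    card(P join D) = 400*80/(20) = 1600
    cost = 400 + 400*9 + 80*7 + 400 + 80 = 5040
step 3: join E via merge
    card(P join E) = 1600*150/(3) = 80000
    cost = 5040 + 1600*11 + 150*8 + 1600 + 150 = 25590
step 4: join C via merge
    card(P join C) = 80000*40/(5) = 640000
    cost = 25590 + 80000*17 + 40*6 + 80000 + 40 = 1465870
step 5: join B via hash
    card(P join B) = 640000*40/(4) = 6400000
    cost = 1465870 + 2*40*6 + 640000 = 2106350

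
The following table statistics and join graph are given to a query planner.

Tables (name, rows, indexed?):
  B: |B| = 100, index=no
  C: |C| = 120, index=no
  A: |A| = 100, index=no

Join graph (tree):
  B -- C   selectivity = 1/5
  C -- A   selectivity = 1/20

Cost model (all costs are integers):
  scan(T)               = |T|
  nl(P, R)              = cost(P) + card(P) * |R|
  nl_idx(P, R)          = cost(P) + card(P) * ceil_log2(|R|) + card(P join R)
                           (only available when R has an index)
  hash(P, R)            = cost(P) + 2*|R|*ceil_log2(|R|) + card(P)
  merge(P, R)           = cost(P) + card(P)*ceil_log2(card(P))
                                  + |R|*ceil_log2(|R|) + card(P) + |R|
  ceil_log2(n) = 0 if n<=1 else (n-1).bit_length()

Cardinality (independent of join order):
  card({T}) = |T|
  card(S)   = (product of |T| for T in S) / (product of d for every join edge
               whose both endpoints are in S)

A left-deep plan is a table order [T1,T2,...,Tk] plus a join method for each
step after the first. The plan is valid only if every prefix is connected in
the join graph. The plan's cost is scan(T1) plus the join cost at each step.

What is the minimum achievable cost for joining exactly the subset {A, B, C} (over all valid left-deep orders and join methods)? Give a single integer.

3640

Selinger DP over subsets of {A,B,C}:
  {B}: scan cost=100, card=100
  {C}: scan cost=120, card=120
  {A}: scan cost=100, card=100
  {BC}: card=2400; try (B,hash)→1640, (C,merge)→1860, (C,hash)→1880, (B,merge)→1880, (C,nl)→12100, (B,nl)→12120; best=1640 via (B,hash)
  {AC}: card=600; try (A,hash)→1640, (C,merge)→1860, (C,hash)→1880, (A,merge)→1880, (C,nl)→12100, (A,nl)→12120; best=1640 via (A,hash)
  {ABC}: card=12000; try (B,hash)→3640, (A,hash)→5440, (B,merge)→9040, (A,merge)→33640, (B,nl)→61640, (A,nl)→241640; best=3640 via (B,hash)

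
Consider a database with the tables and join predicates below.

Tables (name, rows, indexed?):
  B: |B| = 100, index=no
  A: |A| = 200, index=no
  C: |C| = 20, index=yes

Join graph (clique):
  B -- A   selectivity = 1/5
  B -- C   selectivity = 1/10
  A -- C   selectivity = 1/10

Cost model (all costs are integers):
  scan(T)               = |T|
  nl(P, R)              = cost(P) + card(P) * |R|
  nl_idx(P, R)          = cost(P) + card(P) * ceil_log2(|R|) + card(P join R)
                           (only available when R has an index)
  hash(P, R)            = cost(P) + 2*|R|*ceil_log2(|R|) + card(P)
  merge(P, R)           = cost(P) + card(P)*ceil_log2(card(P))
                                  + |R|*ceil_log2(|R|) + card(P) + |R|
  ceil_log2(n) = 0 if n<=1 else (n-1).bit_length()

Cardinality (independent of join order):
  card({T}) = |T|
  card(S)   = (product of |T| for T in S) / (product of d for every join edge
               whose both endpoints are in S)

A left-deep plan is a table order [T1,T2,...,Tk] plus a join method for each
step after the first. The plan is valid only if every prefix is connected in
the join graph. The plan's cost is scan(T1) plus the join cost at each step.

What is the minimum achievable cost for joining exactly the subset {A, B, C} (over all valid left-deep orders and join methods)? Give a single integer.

2400

Selinger DP over subsets of {A,B,C}:
  {B}: scan cost=100, card=100
  {A}: scan cost=200, card=200
  {C}: scan cost=20, card=20
  {AB}: card=4000; try (B,hash)→1800, (A,merge)→2700, (B,merge)→2800, (A,hash)→3400, (A,nl)→20100, (B,nl)→20200; best=1800 via (B,hash)
  {BC}: card=200; try (C,hash)→400, (C,nl_idx)→800, (B,merge)→940, (C,merge)→1020, (B,hash)→1440, (B,nl)→2020 …(+1); best=400 via (C,hash)
  {AC}: card=400; try (C,hash)→600, (C,nl_idx)→1600, (A,merge)→1940, (C,merge)→2120, (A,hash)→3240, (A,nl)→4020 …(+1); best=600 via (C,hash)
  {ABC}: card=800; try (B,hash)→2400, (A,hash)→3800, (A,merge)→4000, (B,merge)→5400, (C,hash)→6000, (C,nl_idx)→22600 …(+4); best=2400 via (B,hash)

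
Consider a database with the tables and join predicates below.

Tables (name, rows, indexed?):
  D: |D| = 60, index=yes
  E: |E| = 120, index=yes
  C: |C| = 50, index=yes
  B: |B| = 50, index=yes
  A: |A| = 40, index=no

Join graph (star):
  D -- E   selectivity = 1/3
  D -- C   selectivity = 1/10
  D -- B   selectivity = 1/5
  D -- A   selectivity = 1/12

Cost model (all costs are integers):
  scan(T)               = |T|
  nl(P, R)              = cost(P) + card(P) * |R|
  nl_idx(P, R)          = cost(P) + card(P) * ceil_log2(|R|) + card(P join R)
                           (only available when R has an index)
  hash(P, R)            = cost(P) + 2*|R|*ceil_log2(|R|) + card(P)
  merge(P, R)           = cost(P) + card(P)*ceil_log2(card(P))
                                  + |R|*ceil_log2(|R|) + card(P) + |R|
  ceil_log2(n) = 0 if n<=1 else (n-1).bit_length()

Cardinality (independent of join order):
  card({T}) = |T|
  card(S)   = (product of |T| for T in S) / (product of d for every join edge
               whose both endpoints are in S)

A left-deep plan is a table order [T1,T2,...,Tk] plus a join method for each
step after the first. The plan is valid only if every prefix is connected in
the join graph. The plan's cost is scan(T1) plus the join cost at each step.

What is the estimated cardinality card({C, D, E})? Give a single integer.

12000

Tables in S: C(50), D(60), E(120)
Edges inside S: D-E(d=3), D-C(d=10)
numerator = 50 * 60 * 120 = 360000
denominator = 3 * 10 = 30
card(S) = 360000 / 30 = 12000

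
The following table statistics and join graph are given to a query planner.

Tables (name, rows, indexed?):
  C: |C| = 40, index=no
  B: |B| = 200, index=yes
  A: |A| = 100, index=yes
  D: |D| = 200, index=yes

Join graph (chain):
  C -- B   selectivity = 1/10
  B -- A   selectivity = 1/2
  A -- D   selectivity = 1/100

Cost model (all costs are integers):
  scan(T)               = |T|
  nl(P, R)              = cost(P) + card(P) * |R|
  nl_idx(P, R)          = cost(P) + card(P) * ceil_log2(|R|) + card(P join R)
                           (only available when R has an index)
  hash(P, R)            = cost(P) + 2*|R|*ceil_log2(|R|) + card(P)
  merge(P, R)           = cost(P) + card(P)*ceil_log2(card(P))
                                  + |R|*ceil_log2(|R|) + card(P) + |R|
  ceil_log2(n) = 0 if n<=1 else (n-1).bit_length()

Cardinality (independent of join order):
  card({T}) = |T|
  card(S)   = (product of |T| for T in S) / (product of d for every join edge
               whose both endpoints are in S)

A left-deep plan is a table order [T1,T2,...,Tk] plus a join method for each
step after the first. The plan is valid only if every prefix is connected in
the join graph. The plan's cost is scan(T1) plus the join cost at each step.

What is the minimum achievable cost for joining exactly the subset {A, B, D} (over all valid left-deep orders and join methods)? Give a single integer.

Selinger DP over subsets of {A,B,D}:
  {B}: scan cost=200, card=200
  {A}: scan cost=100, card=100
  {D}: scan cost=200, card=200
  {AB}: card=10000; try (A,hash)→1800, (B,merge)→2700, (A,merge)→2800, (B,hash)→3400, (B,nl_idx)→10900, (A,nl_idx)→11600 …(+2); best=1800 via (A,hash)
  {AD}: card=200; try (D,nl_idx)→1100, (A,hash)→1800, (A,nl_idx)→1800, (D,merge)→2700, (A,merge)→2800, (D,hash)→3400 …(+2); best=1100 via (D,nl_idx)
  {ABD}: card=20000; try (B,hash)→4500, (B,merge)→4700, (D,hash)→15000, (B,nl_idx)→22700, (B,nl)→41100, (D,nl_idx)→101800 …(+2); best=4500 via (B,hash)

4500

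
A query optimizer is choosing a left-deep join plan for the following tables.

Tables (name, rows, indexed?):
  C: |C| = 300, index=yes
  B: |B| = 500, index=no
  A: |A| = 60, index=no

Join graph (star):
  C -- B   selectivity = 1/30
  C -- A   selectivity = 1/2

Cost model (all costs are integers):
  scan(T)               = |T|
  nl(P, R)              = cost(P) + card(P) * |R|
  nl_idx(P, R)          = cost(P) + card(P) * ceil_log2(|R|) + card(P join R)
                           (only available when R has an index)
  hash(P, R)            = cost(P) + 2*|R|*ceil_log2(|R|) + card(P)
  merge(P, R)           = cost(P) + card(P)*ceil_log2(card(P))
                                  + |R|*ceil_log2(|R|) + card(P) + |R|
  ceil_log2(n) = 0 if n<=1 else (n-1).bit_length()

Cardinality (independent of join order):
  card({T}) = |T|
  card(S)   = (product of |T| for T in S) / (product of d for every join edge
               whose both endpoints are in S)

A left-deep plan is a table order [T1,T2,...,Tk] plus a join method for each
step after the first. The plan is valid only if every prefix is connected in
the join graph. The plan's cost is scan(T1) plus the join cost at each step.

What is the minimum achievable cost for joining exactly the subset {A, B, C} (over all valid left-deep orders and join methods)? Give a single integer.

Selinger DP over subsets of {A,B,C}:
  {C}: scan cost=300, card=300
  {B}: scan cost=500, card=500
  {A}: scan cost=60, card=60
  {BC}: card=5000; try (C,hash)→6400, (B,merge)→8300, (C,merge)→8500, (B,hash)→9600, (C,nl_idx)→10000, (B,nl)→150300 …(+1); best=6400 via (C,hash)
  {AC}: card=9000; try (A,hash)→1320, (C,merge)→3480, (A,merge)→3720, (C,hash)→5520, (C,nl_idx)→9600, (C,nl)→18060 …(+1); best=1320 via (A,hash)
  {ABC}: card=150000; try (A,hash)→12120, (B,hash)→19320, (A,merge)→76820, (B,merge)→141320, (A,nl)→306400, (B,nl)→4501320; best=12120 via (A,hash)

12120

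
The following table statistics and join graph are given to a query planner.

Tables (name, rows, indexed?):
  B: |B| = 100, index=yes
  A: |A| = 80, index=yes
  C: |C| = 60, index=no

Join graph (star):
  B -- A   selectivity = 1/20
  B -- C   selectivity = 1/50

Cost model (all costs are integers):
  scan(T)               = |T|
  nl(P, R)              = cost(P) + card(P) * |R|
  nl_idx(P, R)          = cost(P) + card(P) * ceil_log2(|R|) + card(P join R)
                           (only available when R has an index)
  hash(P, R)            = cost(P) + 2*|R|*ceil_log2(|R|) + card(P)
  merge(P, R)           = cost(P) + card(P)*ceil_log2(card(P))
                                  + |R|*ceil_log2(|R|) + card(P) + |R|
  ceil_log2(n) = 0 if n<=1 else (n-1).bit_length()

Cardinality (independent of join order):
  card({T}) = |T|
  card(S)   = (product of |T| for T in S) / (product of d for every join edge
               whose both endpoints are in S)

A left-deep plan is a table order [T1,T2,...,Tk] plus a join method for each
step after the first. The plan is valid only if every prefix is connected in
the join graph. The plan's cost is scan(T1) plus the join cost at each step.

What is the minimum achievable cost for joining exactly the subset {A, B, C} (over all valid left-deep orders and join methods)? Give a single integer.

1840

Selinger DP over subsets of {A,B,C}:
  {B}: scan cost=100, card=100
  {A}: scan cost=80, card=80
  {C}: scan cost=60, card=60
  {AB}: card=400; try (B,nl_idx)→1040, (A,nl_idx)→1200, (A,hash)→1320, (B,merge)→1520, (A,merge)→1540, (B,hash)→1560 …(+2); best=1040 via (B,nl_idx)
  {BC}: card=120; try (B,nl_idx)→600, (C,hash)→920, (B,merge)→1280, (C,merge)→1320, (B,hash)→1520, (B,nl)→6060 …(+1); best=600 via (B,nl_idx)
  {ABC}: card=480; try (A,hash)→1840, (A,nl_idx)→1920, (C,hash)→2160, (A,merge)→2200, (C,merge)→5460, (A,nl)→10200 …(+1); best=1840 via (A,hash)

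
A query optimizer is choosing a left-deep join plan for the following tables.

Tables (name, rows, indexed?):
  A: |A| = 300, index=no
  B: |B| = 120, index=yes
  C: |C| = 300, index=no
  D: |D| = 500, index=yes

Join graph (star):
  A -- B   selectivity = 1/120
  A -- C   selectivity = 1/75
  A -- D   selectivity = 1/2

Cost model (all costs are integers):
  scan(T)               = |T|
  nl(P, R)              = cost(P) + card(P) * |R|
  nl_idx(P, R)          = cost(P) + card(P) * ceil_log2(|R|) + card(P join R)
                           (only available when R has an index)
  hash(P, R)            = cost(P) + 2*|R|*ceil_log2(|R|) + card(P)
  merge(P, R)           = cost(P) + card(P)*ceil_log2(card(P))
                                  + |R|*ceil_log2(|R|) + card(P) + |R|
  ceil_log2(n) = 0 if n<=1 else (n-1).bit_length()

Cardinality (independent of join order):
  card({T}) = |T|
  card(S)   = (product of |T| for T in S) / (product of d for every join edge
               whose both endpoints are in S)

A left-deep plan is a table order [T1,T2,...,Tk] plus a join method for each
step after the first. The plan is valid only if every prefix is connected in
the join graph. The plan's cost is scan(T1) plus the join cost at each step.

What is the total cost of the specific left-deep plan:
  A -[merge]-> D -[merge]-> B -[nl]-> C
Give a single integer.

step 1: scan A: cost=300, card=300
step 2: join D via merge
    card(P join D) = 300*500/(2) = 75000
    cost = 300 + 300*9 + 500*9 + 300 + 500 = 8300
step 3: join B via merge
    card(P join B) = 75000*120/(120) = 75000
    cost = 8300 + 75000*17 + 120*7 + 75000 + 120 = 1359260
step 4: join C via nl
    card(P join C) = 75000*300/(75) = 300000
    cost = 1359260 + 75000*300 = 23859260

23859260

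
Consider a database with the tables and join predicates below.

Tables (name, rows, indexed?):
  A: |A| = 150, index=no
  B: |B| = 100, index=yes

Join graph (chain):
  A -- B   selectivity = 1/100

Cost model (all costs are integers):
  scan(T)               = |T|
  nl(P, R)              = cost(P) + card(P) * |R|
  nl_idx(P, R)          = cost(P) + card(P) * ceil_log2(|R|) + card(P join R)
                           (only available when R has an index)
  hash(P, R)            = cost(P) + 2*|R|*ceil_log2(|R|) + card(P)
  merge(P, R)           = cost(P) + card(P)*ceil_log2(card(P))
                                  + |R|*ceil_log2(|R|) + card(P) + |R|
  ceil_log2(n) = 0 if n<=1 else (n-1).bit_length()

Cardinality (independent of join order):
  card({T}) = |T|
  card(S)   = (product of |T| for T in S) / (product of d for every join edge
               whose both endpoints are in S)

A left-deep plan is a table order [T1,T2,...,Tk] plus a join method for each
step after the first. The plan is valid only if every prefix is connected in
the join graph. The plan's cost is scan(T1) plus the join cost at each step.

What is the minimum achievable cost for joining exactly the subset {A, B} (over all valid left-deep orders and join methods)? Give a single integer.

1350

Selinger DP over subsets of {A,B}:
  {A}: scan cost=150, card=150
  {B}: scan cost=100, card=100
  {AB}: card=150; try (B,nl_idx)→1350, (B,hash)→1700, (A,merge)→2250, (B,merge)→2300, (A,hash)→2600, (A,nl)→15100 …(+1); best=1350 via (B,nl_idx)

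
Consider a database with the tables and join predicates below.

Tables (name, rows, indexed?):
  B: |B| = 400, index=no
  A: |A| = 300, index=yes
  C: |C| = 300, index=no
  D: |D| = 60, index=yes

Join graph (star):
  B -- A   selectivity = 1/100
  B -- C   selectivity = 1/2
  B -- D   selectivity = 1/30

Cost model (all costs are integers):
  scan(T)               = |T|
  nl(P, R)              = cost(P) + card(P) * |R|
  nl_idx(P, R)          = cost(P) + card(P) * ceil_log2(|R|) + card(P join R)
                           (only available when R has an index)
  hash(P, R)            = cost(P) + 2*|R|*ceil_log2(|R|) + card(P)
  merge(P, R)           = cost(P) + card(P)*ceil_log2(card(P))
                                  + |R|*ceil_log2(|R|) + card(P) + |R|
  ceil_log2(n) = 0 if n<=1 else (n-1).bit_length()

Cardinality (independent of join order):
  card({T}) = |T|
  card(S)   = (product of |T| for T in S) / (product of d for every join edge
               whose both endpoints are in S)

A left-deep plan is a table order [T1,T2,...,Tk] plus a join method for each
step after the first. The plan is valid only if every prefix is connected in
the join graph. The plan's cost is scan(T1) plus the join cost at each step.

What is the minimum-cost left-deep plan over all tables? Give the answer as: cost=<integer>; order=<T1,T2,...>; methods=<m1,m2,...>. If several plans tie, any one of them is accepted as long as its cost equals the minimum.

Selinger DP (subsets sized 1..n):
  {B}: scan cost=400, card=400
  {A}: scan cost=300, card=300
  {C}: scan cost=300, card=300
  {D}: scan cost=60, card=60
  {AB}: card=1200; try (A,nl_idx)→5200, (A,hash)→6200, (B,merge)→7300, (A,merge)→7400, (B,hash)→7800, (B,nl)→120300 …(+1); best=5200 via (A,nl_idx)
  {BC}: card=60000; try (C,hash)→6200, (B,merge)→7300, (C,merge)→7400, (B,hash)→7800, (B,nl)→120300, (C,nl)→120400; best=6200 via (C,hash)
  {BD}: card=800; try (D,hash)→1520, (D,nl_idx)→3600, (B,merge)→4480, (D,merge)→4820, (B,hash)→7320, (B,nl)→24060 …(+1); best=1520 via (D,hash)
  {ABC}: card=180000; try (C,hash)→11800, (C,merge)→22600, (A,hash)→71600, (C,nl)→365200, (A,nl_idx)→726200, (A,merge)→1029200 …(+1); best=11800 via (C,hash)
  {ABD}: card=2400; try (D,hash)→7120, (A,hash)→7720, (A,nl_idx)→11120, (A,merge)→13320, (D,nl_idx)→14800, (D,merge)→20020 …(+2); best=7120 via (D,hash)
  {BCD}: card=120000; try (C,hash)→7720, (C,merge)→13320, (D,hash)→66920, (C,nl)→241520, (D,nl_idx)→486200, (D,merge)→1026620 …(+1); best=7720 via (C,hash)
  {ABCD}: card=360000; try (C,hash)→14920, (C,merge)→41320, (A,hash)→133120, (D,hash)→192520, (C,nl)→727120, (A,nl_idx)→1447720 …(+5); best=14920 via (C,hash)

cost=14920; order=B,A,D,C; methods=nl_idx,hash,hash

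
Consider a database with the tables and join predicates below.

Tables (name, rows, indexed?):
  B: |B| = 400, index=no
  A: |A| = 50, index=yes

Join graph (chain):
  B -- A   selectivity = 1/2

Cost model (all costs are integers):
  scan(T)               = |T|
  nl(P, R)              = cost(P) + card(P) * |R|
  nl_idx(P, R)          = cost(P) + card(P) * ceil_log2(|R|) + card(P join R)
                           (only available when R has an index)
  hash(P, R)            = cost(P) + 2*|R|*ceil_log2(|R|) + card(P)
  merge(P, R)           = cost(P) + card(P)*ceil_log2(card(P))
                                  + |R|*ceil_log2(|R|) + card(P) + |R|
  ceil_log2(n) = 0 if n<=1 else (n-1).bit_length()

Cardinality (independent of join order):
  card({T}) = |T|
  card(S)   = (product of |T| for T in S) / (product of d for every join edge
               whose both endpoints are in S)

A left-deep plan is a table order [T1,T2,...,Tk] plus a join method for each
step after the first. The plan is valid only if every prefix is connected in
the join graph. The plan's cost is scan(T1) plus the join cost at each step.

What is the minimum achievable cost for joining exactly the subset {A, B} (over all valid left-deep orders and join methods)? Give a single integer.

1400

Selinger DP over subsets of {A,B}:
  {B}: scan cost=400, card=400
  {A}: scan cost=50, card=50
  {AB}: card=10000; try (A,hash)→1400, (B,merge)→4400, (A,merge)→4750, (B,hash)→7300, (A,nl_idx)→12800, (B,nl)→20050 …(+1); best=1400 via (A,hash)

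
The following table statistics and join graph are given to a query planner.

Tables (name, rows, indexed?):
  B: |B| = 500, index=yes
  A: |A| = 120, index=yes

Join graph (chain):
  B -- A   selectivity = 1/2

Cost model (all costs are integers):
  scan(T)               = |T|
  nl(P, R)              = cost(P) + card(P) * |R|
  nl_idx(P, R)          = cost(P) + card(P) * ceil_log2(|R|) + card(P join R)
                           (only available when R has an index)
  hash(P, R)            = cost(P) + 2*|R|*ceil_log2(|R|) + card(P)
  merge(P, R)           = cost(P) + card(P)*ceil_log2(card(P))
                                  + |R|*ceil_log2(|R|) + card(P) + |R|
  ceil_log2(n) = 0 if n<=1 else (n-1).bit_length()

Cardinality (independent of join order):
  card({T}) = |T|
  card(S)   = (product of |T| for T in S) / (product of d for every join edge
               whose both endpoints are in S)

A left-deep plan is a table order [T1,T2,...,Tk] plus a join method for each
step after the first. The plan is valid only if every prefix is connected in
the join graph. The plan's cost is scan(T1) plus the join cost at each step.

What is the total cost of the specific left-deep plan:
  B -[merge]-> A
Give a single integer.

step 1: scan B: cost=500, card=500
step 2: join A via merge
    card(P join A) = 500*120/(2) = 30000
    cost = 500 + 500*9 + 120*7 + 500 + 120 = 6460

6460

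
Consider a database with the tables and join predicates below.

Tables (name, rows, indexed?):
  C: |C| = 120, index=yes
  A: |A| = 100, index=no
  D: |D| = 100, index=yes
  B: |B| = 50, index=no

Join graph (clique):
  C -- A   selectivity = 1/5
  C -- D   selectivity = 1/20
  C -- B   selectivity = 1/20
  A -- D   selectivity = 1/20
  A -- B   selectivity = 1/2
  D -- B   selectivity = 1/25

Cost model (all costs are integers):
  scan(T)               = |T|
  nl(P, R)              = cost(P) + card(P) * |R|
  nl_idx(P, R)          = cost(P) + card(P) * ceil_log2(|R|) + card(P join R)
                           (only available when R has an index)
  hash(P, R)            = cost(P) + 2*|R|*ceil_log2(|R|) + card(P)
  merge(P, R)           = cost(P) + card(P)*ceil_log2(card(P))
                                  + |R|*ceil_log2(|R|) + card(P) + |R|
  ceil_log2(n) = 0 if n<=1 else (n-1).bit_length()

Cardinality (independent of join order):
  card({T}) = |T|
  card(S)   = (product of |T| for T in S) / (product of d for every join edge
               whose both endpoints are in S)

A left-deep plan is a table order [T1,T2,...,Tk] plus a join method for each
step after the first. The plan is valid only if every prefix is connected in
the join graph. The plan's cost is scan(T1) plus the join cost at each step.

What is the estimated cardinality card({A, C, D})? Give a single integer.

Tables in S: A(100), C(120), D(100)
Edges inside S: C-A(d=5), C-D(d=20), A-D(d=20)
numerator = 100 * 120 * 100 = 1200000
denominator = 5 * 20 * 20 = 2000
card(S) = 1200000 / 2000 = 600

600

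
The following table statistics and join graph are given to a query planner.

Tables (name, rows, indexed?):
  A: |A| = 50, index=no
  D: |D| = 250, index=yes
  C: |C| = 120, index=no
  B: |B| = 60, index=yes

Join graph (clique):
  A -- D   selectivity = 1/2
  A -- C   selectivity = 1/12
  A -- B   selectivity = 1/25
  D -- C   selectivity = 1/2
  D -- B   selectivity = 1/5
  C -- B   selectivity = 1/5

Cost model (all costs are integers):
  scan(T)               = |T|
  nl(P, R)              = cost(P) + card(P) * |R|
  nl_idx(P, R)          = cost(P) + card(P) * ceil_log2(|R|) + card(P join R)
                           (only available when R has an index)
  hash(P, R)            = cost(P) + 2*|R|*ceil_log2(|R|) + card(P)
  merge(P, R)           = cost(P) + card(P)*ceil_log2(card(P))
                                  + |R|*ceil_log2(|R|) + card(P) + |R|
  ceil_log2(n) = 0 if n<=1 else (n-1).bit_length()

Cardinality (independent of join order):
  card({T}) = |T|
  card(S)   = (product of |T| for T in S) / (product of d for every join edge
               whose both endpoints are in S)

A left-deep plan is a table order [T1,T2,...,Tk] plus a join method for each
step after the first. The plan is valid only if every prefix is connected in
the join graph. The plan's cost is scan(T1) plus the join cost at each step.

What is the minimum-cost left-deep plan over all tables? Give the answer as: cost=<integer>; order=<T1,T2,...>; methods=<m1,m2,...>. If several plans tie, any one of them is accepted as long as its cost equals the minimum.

cost=6300; order=C,A,B,D; methods=hash,hash,hash

Selinger DP (subsets sized 1..n):
  {A}: scan cost=50, card=50
  {D}: scan cost=250, card=250
  {C}: scan cost=120, card=120
  {B}: scan cost=60, card=60
  {AD}: card=6250; try (A,hash)→1100, (D,merge)→2650, (A,merge)→2850, (D,hash)→4100, (D,nl_idx)→6700, (D,nl)→12550 …(+1); best=1100 via (A,hash)
  {AC}: card=500; try (A,hash)→840, (C,merge)→1360, (A,merge)→1430, (C,hash)→1780, (C,nl)→6050, (A,nl)→6120; best=840 via (A,hash)
  {AB}: card=120; try (B,nl_idx)→470, (A,hash)→720, (B,hash)→820, (B,merge)→820, (A,merge)→830, (B,nl)→3050 …(+1); best=470 via (B,nl_idx)
  {CD}: card=15000; try (C,hash)→2180, (D,merge)→3330, (C,merge)→3460, (D,hash)→4240, (D,nl_idx)→16080, (D,nl)→30120 …(+1); best=2180 via (C,hash)
  {BD}: card=3000; try (B,hash)→1220, (D,merge)→2730, (B,merge)→2920, (D,nl_idx)→3540, (D,hash)→4120, (B,nl_idx)→4750 …(+2); best=1220 via (B,hash)
  {BC}: card=1440; try (B,hash)→960, (C,merge)→1440, (B,merge)→1500, (C,hash)→1800, (B,nl_idx)→2280, (C,nl)→7260 …(+1); best=960 via (B,hash)
  {ACD}: card=31250; try (D,hash)→5340, (D,merge)→8090, (C,hash)→9030, (A,hash)→17780, (D,nl_idx)→36090, (C,merge)→89560 …(+4); best=5340 via (D,hash)
  {ABD}: card=3000; try (D,merge)→3680, (D,nl_idx)→4430, (D,hash)→4590, (A,hash)→4820, (B,hash)→8070, (D,nl)→30470 …(+5); best=3680 via (D,merge)
  {ABC}: card=240; try (B,hash)→2060, (C,hash)→2270, (C,merge)→2390, (A,hash)→3000, (B,nl_idx)→4080, (B,merge)→6260 …(+4); best=2060 via (B,hash)
  {BCD}: card=36000; try (C,hash)→5900, (D,hash)→6400, (B,hash)→17900, (D,merge)→20490, (C,merge)→41180, (D,nl_idx)→48480 …(+5); best=5900 via (C,hash)
  {ABCD}: card=3000; try (D,hash)→6300, (D,merge)→6470, (D,nl_idx)→6980, (C,hash)→8360, (B,hash)→37310, (A,hash)→42500 …(+8); best=6300 via (D,hash)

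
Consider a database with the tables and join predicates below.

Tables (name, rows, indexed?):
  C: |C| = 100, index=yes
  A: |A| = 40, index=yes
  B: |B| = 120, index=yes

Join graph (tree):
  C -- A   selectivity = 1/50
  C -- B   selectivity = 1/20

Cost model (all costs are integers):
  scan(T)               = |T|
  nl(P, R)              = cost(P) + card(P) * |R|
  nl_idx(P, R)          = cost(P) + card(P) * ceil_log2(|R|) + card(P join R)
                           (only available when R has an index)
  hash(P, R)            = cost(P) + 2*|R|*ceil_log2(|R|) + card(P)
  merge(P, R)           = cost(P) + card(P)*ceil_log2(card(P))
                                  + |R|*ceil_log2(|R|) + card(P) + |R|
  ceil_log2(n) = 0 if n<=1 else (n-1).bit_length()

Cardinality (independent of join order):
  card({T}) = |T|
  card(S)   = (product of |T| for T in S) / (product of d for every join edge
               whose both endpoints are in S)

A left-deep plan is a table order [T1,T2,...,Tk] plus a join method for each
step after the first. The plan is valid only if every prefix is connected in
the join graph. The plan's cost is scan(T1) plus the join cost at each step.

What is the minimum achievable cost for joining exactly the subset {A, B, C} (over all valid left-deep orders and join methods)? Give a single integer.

1440

Selinger DP over subsets of {A,B,C}:
  {C}: scan cost=100, card=100
  {A}: scan cost=40, card=40
  {B}: scan cost=120, card=120
  {AC}: card=80; try (C,nl_idx)→400, (A,hash)→680, (A,nl_idx)→780, (C,merge)→1120, (A,merge)→1180, (C,hash)→1480 …(+2); best=400 via (C,nl_idx)
  {BC}: card=600; try (B,nl_idx)→1400, (C,nl_idx)→1560, (C,hash)→1640, (B,merge)→1860, (C,merge)→1880, (B,hash)→1880 …(+2); best=1400 via (B,nl_idx)
  {ABC}: card=480; try (B,nl_idx)→1440, (B,merge)→2000, (B,hash)→2160, (A,hash)→2480, (A,nl_idx)→5480, (A,merge)→8280 …(+2); best=1440 via (B,nl_idx)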